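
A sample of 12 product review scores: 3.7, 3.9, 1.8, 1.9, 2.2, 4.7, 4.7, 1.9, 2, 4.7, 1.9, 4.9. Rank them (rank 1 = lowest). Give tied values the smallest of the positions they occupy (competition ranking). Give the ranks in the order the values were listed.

Sorted (ascending): 1.8, 1.9, 1.9, 1.9, 2, 2.2, 3.7, 3.9, 4.7, 4.7, 4.7, 4.9
The 3 values of 1.9 occupy positions 2–4 → each gets rank 2.
The 3 values of 4.7 occupy positions 9–11 → each gets rank 9.

7, 8, 1, 2, 6, 9, 9, 2, 5, 9, 2, 12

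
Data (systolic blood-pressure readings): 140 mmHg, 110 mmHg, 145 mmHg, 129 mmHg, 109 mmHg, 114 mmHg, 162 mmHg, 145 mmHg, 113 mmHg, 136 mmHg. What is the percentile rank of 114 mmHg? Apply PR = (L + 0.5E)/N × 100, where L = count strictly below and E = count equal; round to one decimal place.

35.0

N = 10.
Strictly below 114: 3. Equal to 114: 1.
PR = (3 + 0.5·1)/10 × 100 = 35.0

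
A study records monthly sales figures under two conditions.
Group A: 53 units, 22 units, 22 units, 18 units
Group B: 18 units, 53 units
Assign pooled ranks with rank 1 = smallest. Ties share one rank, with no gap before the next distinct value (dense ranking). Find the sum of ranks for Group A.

8

Sorted (ascending): 18, 18, 22, 22, 53, 53
The 2 values of 18 share dense rank 1.
The 2 values of 22 share dense rank 2.
The 2 values of 53 share dense rank 3.
Group A values → pooled ranks: 53→3, 22→2, 22→2, 18→1
Rank sum = 3 + 2 + 2 + 1 = 8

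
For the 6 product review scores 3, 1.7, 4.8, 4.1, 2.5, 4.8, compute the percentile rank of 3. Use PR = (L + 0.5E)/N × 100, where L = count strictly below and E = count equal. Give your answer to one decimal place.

N = 6.
Strictly below 3: 2. Equal to 3: 1.
PR = (2 + 0.5·1)/6 × 100 = 41.7

41.7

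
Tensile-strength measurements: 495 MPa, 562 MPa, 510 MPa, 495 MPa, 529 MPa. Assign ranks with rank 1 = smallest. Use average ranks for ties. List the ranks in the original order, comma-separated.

1.5, 5, 3, 1.5, 4

Sorted (ascending): 495, 495, 510, 529, 562
The 2 values of 495 occupy positions 1–2 → average rank (1+2)/2 = 1.5.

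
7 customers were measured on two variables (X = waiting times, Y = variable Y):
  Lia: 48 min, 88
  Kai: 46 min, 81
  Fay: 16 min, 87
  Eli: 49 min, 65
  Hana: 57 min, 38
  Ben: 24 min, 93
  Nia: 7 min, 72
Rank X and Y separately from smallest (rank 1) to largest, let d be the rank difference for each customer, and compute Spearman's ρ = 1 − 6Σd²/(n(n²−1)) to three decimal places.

Ranks of variable 1: 5, 4, 2, 6, 7, 3, 1
Ranks of variable 2: 6, 4, 5, 2, 1, 7, 3
d = r₁ − r₂: -1, 0, -3, 4, 6, -4, -2
d²: 1, 0, 9, 16, 36, 16, 4; Σd² = 82
ρ = 1 − 6·82/(7·48) = 1 − 492/336 = -0.464

-0.464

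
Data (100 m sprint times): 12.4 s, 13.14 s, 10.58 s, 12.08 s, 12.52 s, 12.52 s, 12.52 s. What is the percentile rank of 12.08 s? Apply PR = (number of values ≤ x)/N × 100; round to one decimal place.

N = 7.
Strictly below 12.08: 1. Equal to 12.08: 1.
PR = 2/7 × 100 = 28.6

28.6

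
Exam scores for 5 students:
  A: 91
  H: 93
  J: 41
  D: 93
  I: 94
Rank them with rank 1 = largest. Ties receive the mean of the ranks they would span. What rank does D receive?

2.5

Sorted (descending): 94, 93, 93, 91, 41
The 2 values of 93 occupy positions 2–3 → average rank (2+3)/2 = 2.5.
D has value 93 → rank 2.5.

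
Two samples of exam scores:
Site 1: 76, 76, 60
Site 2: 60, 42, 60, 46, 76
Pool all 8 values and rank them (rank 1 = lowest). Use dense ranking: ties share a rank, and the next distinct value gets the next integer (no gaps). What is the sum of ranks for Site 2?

Sorted (ascending): 42, 46, 60, 60, 60, 76, 76, 76
The 3 values of 60 share dense rank 3.
The 3 values of 76 share dense rank 4.
Remaining distinct values take the next consecutive integers.
Site 2 values → pooled ranks: 60→3, 42→1, 60→3, 46→2, 76→4
Rank sum = 3 + 1 + 3 + 2 + 4 = 13

13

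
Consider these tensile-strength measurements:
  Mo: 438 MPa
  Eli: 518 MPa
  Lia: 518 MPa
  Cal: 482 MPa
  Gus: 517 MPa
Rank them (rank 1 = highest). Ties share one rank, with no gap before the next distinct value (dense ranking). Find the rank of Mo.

4

Sorted (descending): 518, 518, 517, 482, 438
The 2 values of 518 share dense rank 1.
Remaining distinct values take the next consecutive integers.
Mo has value 438 MPa → rank 4.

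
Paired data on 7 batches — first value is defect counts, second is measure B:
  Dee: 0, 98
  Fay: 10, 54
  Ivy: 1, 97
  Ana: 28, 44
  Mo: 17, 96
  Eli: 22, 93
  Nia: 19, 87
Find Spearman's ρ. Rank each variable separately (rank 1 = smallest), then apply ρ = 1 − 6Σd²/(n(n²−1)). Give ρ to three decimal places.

-0.750

Ranks of variable 1: 1, 3, 2, 7, 4, 6, 5
Ranks of variable 2: 7, 2, 6, 1, 5, 4, 3
d = r₁ − r₂: -6, 1, -4, 6, -1, 2, 2
d²: 36, 1, 16, 36, 1, 4, 4; Σd² = 98
ρ = 1 − 6·98/(7·48) = 1 − 588/336 = -0.750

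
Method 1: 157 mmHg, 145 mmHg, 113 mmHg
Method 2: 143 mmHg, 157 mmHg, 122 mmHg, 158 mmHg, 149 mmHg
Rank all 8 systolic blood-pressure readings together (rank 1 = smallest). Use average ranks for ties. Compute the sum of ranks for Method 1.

Sorted (ascending): 113, 122, 143, 145, 149, 157, 157, 158
The 2 values of 157 occupy positions 6–7 → average rank (6+7)/2 = 6.5.
Method 1 values → pooled ranks: 157→6.5, 145→4, 113→1
Rank sum = 6.5 + 4 + 1 = 11.5

11.5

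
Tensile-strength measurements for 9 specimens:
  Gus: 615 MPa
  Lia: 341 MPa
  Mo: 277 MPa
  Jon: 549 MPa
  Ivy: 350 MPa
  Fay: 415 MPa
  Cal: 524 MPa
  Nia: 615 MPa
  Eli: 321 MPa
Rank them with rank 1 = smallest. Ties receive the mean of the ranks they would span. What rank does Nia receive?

Sorted (ascending): 277, 321, 341, 350, 415, 524, 549, 615, 615
The 2 values of 615 occupy positions 8–9 → average rank (8+9)/2 = 8.5.
Nia has value 615 MPa → rank 8.5.

8.5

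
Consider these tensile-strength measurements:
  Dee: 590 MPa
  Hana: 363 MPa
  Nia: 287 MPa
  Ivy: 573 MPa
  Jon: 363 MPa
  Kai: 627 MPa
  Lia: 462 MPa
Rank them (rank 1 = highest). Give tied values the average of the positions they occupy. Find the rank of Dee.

Sorted (descending): 627, 590, 573, 462, 363, 363, 287
The 2 values of 363 occupy positions 5–6 → average rank (5+6)/2 = 5.5.
Dee has value 590 MPa → rank 2.

2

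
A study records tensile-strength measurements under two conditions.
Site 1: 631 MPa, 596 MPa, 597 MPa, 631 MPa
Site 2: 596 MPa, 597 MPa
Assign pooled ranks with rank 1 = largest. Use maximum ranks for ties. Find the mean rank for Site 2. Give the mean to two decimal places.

5.00

Sorted (descending): 631, 631, 597, 597, 596, 596
The 2 values of 631 occupy positions 1–2 → each gets rank 2.
The 2 values of 597 occupy positions 3–4 → each gets rank 4.
The 2 values of 596 occupy positions 5–6 → each gets rank 6.
Site 2 values → pooled ranks: 596→6, 597→4
Mean rank = (6 + 4) / 2 = 5.00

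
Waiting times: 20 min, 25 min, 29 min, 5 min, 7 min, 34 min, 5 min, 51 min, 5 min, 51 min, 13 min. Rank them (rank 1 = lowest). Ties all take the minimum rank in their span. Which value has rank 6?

20

Sorted (ascending): 5, 5, 5, 7, 13, 20, 25, 29, 34, 51, 51
The 3 values of 5 occupy positions 1–3 → each gets rank 1.
The 2 values of 51 occupy positions 10–11 → each gets rank 10.
Rank 6 → value 20.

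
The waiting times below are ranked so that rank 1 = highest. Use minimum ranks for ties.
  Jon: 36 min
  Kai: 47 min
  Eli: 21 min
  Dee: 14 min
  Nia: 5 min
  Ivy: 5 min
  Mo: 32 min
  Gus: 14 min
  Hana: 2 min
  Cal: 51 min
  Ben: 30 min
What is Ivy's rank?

9

Sorted (descending): 51, 47, 36, 32, 30, 21, 14, 14, 5, 5, 2
The 2 values of 14 occupy positions 7–8 → each gets rank 7.
The 2 values of 5 occupy positions 9–10 → each gets rank 9.
Ivy has value 5 min → rank 9.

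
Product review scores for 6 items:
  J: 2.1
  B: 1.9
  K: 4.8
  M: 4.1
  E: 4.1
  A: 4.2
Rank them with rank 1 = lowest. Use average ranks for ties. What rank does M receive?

3.5

Sorted (ascending): 1.9, 2.1, 4.1, 4.1, 4.2, 4.8
The 2 values of 4.1 occupy positions 3–4 → average rank (3+4)/2 = 3.5.
M has value 4.1 → rank 3.5.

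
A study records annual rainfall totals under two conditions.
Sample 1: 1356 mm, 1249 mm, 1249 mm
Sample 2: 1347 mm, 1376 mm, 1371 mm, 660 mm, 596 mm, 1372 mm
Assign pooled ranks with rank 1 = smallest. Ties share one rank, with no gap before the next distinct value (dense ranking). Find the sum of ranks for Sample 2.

28

Sorted (ascending): 596, 660, 1249, 1249, 1347, 1356, 1371, 1372, 1376
The 2 values of 1249 share dense rank 3.
Remaining distinct values take the next consecutive integers.
Sample 2 values → pooled ranks: 1347→4, 1376→8, 1371→6, 660→2, 596→1, 1372→7
Rank sum = 4 + 8 + 6 + 2 + 1 + 7 = 28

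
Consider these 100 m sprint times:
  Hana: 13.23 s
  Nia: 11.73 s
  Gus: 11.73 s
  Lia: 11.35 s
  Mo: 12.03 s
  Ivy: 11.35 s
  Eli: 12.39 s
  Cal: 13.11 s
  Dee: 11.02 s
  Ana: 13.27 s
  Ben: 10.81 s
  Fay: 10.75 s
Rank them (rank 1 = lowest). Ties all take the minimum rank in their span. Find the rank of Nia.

Sorted (ascending): 10.75, 10.81, 11.02, 11.35, 11.35, 11.73, 11.73, 12.03, 12.39, 13.11, 13.23, 13.27
The 2 values of 11.35 occupy positions 4–5 → each gets rank 4.
The 2 values of 11.73 occupy positions 6–7 → each gets rank 6.
Nia has value 11.73 s → rank 6.

6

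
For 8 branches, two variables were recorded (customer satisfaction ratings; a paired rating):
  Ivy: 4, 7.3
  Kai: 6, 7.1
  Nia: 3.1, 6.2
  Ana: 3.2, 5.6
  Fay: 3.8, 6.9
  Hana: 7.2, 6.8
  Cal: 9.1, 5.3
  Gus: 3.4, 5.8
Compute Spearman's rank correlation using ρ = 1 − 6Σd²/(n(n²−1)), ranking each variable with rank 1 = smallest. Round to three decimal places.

0.095

Ranks of variable 1: 5, 6, 1, 2, 4, 7, 8, 3
Ranks of variable 2: 8, 7, 4, 2, 6, 5, 1, 3
d = r₁ − r₂: -3, -1, -3, 0, -2, 2, 7, 0
d²: 9, 1, 9, 0, 4, 4, 49, 0; Σd² = 76
ρ = 1 − 6·76/(8·63) = 1 − 456/504 = 0.095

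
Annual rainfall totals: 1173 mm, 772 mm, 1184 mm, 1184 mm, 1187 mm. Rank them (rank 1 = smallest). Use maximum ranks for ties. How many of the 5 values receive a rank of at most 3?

2

Sorted (ascending): 772, 1173, 1184, 1184, 1187
The 2 values of 1184 occupy positions 3–4 → each gets rank 4.
Ranks ≤ 3: {1, 2} → 2 values.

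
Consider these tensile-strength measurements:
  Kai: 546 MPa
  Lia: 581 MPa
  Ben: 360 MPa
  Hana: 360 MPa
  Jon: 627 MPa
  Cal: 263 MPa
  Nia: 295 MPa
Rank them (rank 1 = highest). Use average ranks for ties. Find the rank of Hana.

4.5

Sorted (descending): 627, 581, 546, 360, 360, 295, 263
The 2 values of 360 occupy positions 4–5 → average rank (4+5)/2 = 4.5.
Hana has value 360 MPa → rank 4.5.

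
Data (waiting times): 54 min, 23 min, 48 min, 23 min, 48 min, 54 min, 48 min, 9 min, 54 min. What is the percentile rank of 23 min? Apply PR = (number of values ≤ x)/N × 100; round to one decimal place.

33.3

N = 9.
Strictly below 23: 1. Equal to 23: 2.
PR = 3/9 × 100 = 33.3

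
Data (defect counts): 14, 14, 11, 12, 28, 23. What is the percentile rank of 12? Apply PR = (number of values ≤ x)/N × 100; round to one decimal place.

33.3

N = 6.
Strictly below 12: 1. Equal to 12: 1.
PR = 2/6 × 100 = 33.3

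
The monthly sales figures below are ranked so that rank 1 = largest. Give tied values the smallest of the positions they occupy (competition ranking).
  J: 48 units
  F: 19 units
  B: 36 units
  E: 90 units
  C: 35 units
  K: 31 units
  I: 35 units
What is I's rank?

Sorted (descending): 90, 48, 36, 35, 35, 31, 19
The 2 values of 35 occupy positions 4–5 → each gets rank 4.
I has value 35 units → rank 4.

4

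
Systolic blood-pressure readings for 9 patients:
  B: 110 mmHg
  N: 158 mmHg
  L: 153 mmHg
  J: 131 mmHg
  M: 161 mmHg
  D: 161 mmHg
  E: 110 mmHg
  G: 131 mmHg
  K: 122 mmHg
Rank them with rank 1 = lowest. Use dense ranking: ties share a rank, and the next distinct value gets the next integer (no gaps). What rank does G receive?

3

Sorted (ascending): 110, 110, 122, 131, 131, 153, 158, 161, 161
The 2 values of 110 share dense rank 1.
The 2 values of 131 share dense rank 3.
The 2 values of 161 share dense rank 6.
Remaining distinct values take the next consecutive integers.
G has value 131 mmHg → rank 3.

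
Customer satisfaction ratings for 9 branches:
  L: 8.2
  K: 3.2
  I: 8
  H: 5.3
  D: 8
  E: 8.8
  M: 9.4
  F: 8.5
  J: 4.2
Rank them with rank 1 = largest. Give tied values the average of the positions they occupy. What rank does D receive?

5.5

Sorted (descending): 9.4, 8.8, 8.5, 8.2, 8, 8, 5.3, 4.2, 3.2
The 2 values of 8 occupy positions 5–6 → average rank (5+6)/2 = 5.5.
D has value 8 → rank 5.5.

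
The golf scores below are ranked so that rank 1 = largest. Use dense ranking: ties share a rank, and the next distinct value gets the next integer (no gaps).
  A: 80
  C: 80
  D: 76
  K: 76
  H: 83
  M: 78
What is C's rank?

2

Sorted (descending): 83, 80, 80, 78, 76, 76
The 2 values of 80 share dense rank 2.
The 2 values of 76 share dense rank 4.
Remaining distinct values take the next consecutive integers.
C has value 80 → rank 2.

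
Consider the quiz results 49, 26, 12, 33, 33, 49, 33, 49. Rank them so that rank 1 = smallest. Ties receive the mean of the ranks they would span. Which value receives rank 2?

26

Sorted (ascending): 12, 26, 33, 33, 33, 49, 49, 49
The 3 values of 33 occupy positions 3–5 → average rank 4.
The 3 values of 49 occupy positions 6–8 → average rank 7.
Rank 2 → value 26.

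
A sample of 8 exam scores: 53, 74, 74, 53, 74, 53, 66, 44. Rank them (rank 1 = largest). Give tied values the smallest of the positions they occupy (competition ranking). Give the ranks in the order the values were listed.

Sorted (descending): 74, 74, 74, 66, 53, 53, 53, 44
The 3 values of 74 occupy positions 1–3 → each gets rank 1.
The 3 values of 53 occupy positions 5–7 → each gets rank 5.

5, 1, 1, 5, 1, 5, 4, 8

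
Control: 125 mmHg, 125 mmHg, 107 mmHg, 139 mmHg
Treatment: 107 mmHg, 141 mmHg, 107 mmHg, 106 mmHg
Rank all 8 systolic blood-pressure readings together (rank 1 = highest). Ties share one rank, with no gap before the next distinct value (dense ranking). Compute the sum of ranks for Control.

12

Sorted (descending): 141, 139, 125, 125, 107, 107, 107, 106
The 2 values of 125 share dense rank 3.
The 3 values of 107 share dense rank 4.
Remaining distinct values take the next consecutive integers.
Control values → pooled ranks: 125→3, 125→3, 107→4, 139→2
Rank sum = 3 + 3 + 4 + 2 = 12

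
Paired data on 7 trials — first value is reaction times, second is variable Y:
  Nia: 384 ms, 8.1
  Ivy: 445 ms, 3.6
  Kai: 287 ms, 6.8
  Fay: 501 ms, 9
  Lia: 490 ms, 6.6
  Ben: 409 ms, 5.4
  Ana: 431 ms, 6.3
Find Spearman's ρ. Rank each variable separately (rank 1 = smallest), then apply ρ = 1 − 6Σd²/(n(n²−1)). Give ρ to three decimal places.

0.036

Ranks of variable 1: 2, 5, 1, 7, 6, 3, 4
Ranks of variable 2: 6, 1, 5, 7, 4, 2, 3
d = r₁ − r₂: -4, 4, -4, 0, 2, 1, 1
d²: 16, 16, 16, 0, 4, 1, 1; Σd² = 54
ρ = 1 − 6·54/(7·48) = 1 − 324/336 = 0.036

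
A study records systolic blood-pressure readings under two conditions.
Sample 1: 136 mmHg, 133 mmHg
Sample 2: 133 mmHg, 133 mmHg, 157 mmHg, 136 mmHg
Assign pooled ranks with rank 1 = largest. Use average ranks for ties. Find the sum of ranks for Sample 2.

13.5

Sorted (descending): 157, 136, 136, 133, 133, 133
The 2 values of 136 occupy positions 2–3 → average rank (2+3)/2 = 2.5.
The 3 values of 133 occupy positions 4–6 → average rank 5.
Sample 2 values → pooled ranks: 133→5, 133→5, 157→1, 136→2.5
Rank sum = 5 + 5 + 1 + 2.5 = 13.5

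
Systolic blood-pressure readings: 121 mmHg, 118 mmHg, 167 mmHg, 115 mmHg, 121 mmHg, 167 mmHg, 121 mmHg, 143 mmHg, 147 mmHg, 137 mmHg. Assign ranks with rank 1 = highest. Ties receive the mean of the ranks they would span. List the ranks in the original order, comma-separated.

Sorted (descending): 167, 167, 147, 143, 137, 121, 121, 121, 118, 115
The 2 values of 167 occupy positions 1–2 → average rank (1+2)/2 = 1.5.
The 3 values of 121 occupy positions 6–8 → average rank 7.

7, 9, 1.5, 10, 7, 1.5, 7, 4, 3, 5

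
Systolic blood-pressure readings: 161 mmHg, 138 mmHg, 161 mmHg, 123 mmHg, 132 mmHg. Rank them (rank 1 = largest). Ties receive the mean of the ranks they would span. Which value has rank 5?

123

Sorted (descending): 161, 161, 138, 132, 123
The 2 values of 161 occupy positions 1–2 → average rank (1+2)/2 = 1.5.
Rank 5 → value 123.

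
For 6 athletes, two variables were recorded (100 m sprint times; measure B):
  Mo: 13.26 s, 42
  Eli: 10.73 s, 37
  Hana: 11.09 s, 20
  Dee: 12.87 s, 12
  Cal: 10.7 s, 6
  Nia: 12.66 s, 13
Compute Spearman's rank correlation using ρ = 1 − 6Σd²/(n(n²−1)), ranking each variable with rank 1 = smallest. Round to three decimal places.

Ranks of variable 1: 6, 2, 3, 5, 1, 4
Ranks of variable 2: 6, 5, 4, 2, 1, 3
d = r₁ − r₂: 0, -3, -1, 3, 0, 1
d²: 0, 9, 1, 9, 0, 1; Σd² = 20
ρ = 1 − 6·20/(6·35) = 1 − 120/210 = 0.429

0.429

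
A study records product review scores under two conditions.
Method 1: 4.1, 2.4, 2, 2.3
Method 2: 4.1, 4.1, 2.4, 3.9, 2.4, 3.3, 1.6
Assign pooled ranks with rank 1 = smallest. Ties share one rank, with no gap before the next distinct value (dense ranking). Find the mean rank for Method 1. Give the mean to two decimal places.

Sorted (ascending): 1.6, 2, 2.3, 2.4, 2.4, 2.4, 3.3, 3.9, 4.1, 4.1, 4.1
The 3 values of 2.4 share dense rank 4.
The 3 values of 4.1 share dense rank 7.
Remaining distinct values take the next consecutive integers.
Method 1 values → pooled ranks: 4.1→7, 2.4→4, 2→2, 2.3→3
Mean rank = (7 + 4 + 2 + 3) / 4 = 4.00

4.00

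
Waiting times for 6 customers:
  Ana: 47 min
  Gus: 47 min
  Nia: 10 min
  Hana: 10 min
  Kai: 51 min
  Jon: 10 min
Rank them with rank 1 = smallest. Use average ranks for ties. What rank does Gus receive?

4.5

Sorted (ascending): 10, 10, 10, 47, 47, 51
The 3 values of 10 occupy positions 1–3 → average rank 2.
The 2 values of 47 occupy positions 4–5 → average rank (4+5)/2 = 4.5.
Gus has value 47 min → rank 4.5.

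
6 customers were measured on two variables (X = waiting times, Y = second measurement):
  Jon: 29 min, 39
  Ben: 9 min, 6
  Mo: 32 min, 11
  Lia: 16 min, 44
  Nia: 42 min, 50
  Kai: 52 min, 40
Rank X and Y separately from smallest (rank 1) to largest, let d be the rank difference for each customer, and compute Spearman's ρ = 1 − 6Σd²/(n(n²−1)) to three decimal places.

Ranks of variable 1: 3, 1, 4, 2, 5, 6
Ranks of variable 2: 3, 1, 2, 5, 6, 4
d = r₁ − r₂: 0, 0, 2, -3, -1, 2
d²: 0, 0, 4, 9, 1, 4; Σd² = 18
ρ = 1 − 6·18/(6·35) = 1 − 108/210 = 0.486

0.486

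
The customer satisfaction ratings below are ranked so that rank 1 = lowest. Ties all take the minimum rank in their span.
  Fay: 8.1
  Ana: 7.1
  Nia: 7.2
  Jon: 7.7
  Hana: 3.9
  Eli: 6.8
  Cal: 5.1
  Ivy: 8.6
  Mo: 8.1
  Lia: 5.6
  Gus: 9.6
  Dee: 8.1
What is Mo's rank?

8

Sorted (ascending): 3.9, 5.1, 5.6, 6.8, 7.1, 7.2, 7.7, 8.1, 8.1, 8.1, 8.6, 9.6
The 3 values of 8.1 occupy positions 8–10 → each gets rank 8.
Mo has value 8.1 → rank 8.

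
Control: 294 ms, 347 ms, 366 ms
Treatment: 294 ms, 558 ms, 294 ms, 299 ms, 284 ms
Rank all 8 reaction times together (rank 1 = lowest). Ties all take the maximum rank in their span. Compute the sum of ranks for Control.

17

Sorted (ascending): 284, 294, 294, 294, 299, 347, 366, 558
The 3 values of 294 occupy positions 2–4 → each gets rank 4.
Control values → pooled ranks: 294→4, 347→6, 366→7
Rank sum = 4 + 6 + 7 = 17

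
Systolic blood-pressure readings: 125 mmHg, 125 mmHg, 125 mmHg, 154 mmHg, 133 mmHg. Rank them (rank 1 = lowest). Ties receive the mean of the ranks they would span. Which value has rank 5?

154

Sorted (ascending): 125, 125, 125, 133, 154
The 3 values of 125 occupy positions 1–3 → average rank 2.
Rank 5 → value 154.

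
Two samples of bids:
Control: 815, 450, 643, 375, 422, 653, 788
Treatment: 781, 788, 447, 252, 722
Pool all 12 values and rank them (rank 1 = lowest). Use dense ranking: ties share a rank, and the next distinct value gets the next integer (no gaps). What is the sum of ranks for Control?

Sorted (ascending): 252, 375, 422, 447, 450, 643, 653, 722, 781, 788, 788, 815
The 2 values of 788 share dense rank 10.
Remaining distinct values take the next consecutive integers.
Control values → pooled ranks: 815→11, 450→5, 643→6, 375→2, 422→3, 653→7, 788→10
Rank sum = 11 + 5 + 6 + 2 + 3 + 7 + 10 = 44

44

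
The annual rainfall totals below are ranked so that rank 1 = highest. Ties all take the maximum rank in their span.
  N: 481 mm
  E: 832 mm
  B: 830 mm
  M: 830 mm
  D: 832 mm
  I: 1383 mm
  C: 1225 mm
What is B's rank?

6

Sorted (descending): 1383, 1225, 832, 832, 830, 830, 481
The 2 values of 832 occupy positions 3–4 → each gets rank 4.
The 2 values of 830 occupy positions 5–6 → each gets rank 6.
B has value 830 mm → rank 6.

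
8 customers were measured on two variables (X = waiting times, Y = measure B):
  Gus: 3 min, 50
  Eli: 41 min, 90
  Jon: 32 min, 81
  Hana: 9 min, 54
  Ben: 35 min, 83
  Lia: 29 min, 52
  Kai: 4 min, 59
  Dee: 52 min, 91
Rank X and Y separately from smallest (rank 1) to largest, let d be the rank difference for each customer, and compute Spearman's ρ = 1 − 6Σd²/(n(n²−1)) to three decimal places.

0.905

Ranks of variable 1: 1, 7, 5, 3, 6, 4, 2, 8
Ranks of variable 2: 1, 7, 5, 3, 6, 2, 4, 8
d = r₁ − r₂: 0, 0, 0, 0, 0, 2, -2, 0
d²: 0, 0, 0, 0, 0, 4, 4, 0; Σd² = 8
ρ = 1 − 6·8/(8·63) = 1 − 48/504 = 0.905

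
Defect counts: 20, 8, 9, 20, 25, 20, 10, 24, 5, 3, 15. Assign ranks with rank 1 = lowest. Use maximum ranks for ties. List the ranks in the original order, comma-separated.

Sorted (ascending): 3, 5, 8, 9, 10, 15, 20, 20, 20, 24, 25
The 3 values of 20 occupy positions 7–9 → each gets rank 9.

9, 3, 4, 9, 11, 9, 5, 10, 2, 1, 6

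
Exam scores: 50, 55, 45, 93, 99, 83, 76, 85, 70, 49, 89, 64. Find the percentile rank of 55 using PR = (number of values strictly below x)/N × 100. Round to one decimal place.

N = 12.
Strictly below 55: 3. Equal to 55: 1.
PR = 3/12 × 100 = 25.0

25.0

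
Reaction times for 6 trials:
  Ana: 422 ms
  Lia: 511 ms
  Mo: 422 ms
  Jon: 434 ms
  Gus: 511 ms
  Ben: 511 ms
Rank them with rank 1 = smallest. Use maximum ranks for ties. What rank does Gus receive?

6

Sorted (ascending): 422, 422, 434, 511, 511, 511
The 2 values of 422 occupy positions 1–2 → each gets rank 2.
The 3 values of 511 occupy positions 4–6 → each gets rank 6.
Gus has value 511 ms → rank 6.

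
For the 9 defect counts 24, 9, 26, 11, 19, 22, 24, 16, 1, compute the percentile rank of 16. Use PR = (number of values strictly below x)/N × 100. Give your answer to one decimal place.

33.3

N = 9.
Strictly below 16: 3. Equal to 16: 1.
PR = 3/9 × 100 = 33.3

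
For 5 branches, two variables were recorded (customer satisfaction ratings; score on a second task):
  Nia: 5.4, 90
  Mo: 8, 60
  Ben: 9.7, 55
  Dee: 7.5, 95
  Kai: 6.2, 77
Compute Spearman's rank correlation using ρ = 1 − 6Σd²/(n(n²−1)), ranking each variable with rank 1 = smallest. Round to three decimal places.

-0.700

Ranks of variable 1: 1, 4, 5, 3, 2
Ranks of variable 2: 4, 2, 1, 5, 3
d = r₁ − r₂: -3, 2, 4, -2, -1
d²: 9, 4, 16, 4, 1; Σd² = 34
ρ = 1 − 6·34/(5·24) = 1 − 204/120 = -0.700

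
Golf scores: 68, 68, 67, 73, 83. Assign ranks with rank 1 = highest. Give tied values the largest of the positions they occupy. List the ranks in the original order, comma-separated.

Sorted (descending): 83, 73, 68, 68, 67
The 2 values of 68 occupy positions 3–4 → each gets rank 4.

4, 4, 5, 2, 1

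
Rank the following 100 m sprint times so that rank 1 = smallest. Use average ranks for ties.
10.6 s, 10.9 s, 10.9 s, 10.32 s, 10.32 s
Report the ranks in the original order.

Sorted (ascending): 10.32, 10.32, 10.6, 10.9, 10.9
The 2 values of 10.32 occupy positions 1–2 → average rank (1+2)/2 = 1.5.
The 2 values of 10.9 occupy positions 4–5 → average rank (4+5)/2 = 4.5.

3, 4.5, 4.5, 1.5, 1.5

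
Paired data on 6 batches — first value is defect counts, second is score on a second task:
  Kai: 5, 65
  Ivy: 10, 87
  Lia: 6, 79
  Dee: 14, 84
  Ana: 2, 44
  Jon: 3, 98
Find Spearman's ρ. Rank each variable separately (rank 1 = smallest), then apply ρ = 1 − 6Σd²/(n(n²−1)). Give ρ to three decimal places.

0.371

Ranks of variable 1: 3, 5, 4, 6, 1, 2
Ranks of variable 2: 2, 5, 3, 4, 1, 6
d = r₁ − r₂: 1, 0, 1, 2, 0, -4
d²: 1, 0, 1, 4, 0, 16; Σd² = 22
ρ = 1 − 6·22/(6·35) = 1 − 132/210 = 0.371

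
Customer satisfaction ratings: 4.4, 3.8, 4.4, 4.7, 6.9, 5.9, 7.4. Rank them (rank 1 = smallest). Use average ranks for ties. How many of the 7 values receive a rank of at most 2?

1

Sorted (ascending): 3.8, 4.4, 4.4, 4.7, 5.9, 6.9, 7.4
The 2 values of 4.4 occupy positions 2–3 → average rank (2+3)/2 = 2.5.
Ranks ≤ 2: {1} → 1 value.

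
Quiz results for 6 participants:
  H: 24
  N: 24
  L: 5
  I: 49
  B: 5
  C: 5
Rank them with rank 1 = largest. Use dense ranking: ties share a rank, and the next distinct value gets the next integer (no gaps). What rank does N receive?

2

Sorted (descending): 49, 24, 24, 5, 5, 5
The 2 values of 24 share dense rank 2.
The 3 values of 5 share dense rank 3.
Remaining distinct values take the next consecutive integers.
N has value 24 → rank 2.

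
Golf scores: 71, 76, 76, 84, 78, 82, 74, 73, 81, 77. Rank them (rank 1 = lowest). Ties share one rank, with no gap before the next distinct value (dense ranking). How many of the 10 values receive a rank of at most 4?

5

Sorted (ascending): 71, 73, 74, 76, 76, 77, 78, 81, 82, 84
The 2 values of 76 share dense rank 4.
Remaining distinct values take the next consecutive integers.
Ranks ≤ 4: {1, 2, 3, 4, 4} → 5 values.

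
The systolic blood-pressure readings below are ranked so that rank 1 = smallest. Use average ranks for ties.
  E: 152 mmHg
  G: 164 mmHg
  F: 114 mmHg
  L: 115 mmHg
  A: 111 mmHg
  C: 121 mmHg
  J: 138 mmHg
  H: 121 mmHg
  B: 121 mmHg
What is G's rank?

Sorted (ascending): 111, 114, 115, 121, 121, 121, 138, 152, 164
The 3 values of 121 occupy positions 4–6 → average rank 5.
G has value 164 mmHg → rank 9.

9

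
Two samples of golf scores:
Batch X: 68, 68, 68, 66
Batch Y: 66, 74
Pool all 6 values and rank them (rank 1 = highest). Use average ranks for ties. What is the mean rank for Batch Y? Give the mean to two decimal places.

Sorted (descending): 74, 68, 68, 68, 66, 66
The 3 values of 68 occupy positions 2–4 → average rank 3.
The 2 values of 66 occupy positions 5–6 → average rank (5+6)/2 = 5.5.
Batch Y values → pooled ranks: 66→5.5, 74→1
Mean rank = (5.5 + 1) / 2 = 3.25

3.25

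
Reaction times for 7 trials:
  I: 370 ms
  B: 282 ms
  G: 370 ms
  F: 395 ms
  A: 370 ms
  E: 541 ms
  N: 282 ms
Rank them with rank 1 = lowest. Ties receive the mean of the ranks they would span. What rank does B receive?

Sorted (ascending): 282, 282, 370, 370, 370, 395, 541
The 2 values of 282 occupy positions 1–2 → average rank (1+2)/2 = 1.5.
The 3 values of 370 occupy positions 3–5 → average rank 4.
B has value 282 ms → rank 1.5.

1.5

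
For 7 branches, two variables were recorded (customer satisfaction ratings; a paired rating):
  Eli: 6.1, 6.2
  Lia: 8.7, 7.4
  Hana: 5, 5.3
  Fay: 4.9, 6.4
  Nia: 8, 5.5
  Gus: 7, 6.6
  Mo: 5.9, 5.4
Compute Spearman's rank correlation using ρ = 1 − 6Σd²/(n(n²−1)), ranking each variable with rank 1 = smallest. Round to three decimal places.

0.500

Ranks of variable 1: 4, 7, 2, 1, 6, 5, 3
Ranks of variable 2: 4, 7, 1, 5, 3, 6, 2
d = r₁ − r₂: 0, 0, 1, -4, 3, -1, 1
d²: 0, 0, 1, 16, 9, 1, 1; Σd² = 28
ρ = 1 − 6·28/(7·48) = 1 − 168/336 = 0.500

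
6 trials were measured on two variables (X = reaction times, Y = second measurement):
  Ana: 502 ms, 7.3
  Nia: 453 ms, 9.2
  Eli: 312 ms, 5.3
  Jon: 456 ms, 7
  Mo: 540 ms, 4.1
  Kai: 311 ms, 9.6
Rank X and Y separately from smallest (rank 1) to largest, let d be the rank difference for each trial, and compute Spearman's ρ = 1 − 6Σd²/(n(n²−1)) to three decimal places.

Ranks of variable 1: 5, 3, 2, 4, 6, 1
Ranks of variable 2: 4, 5, 2, 3, 1, 6
d = r₁ − r₂: 1, -2, 0, 1, 5, -5
d²: 1, 4, 0, 1, 25, 25; Σd² = 56
ρ = 1 − 6·56/(6·35) = 1 − 336/210 = -0.600

-0.600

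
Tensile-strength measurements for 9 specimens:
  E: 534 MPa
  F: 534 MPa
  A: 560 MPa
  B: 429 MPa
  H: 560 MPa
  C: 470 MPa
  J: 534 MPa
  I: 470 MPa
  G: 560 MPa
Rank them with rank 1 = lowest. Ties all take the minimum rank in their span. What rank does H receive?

7

Sorted (ascending): 429, 470, 470, 534, 534, 534, 560, 560, 560
The 2 values of 470 occupy positions 2–3 → each gets rank 2.
The 3 values of 534 occupy positions 4–6 → each gets rank 4.
The 3 values of 560 occupy positions 7–9 → each gets rank 7.
H has value 560 MPa → rank 7.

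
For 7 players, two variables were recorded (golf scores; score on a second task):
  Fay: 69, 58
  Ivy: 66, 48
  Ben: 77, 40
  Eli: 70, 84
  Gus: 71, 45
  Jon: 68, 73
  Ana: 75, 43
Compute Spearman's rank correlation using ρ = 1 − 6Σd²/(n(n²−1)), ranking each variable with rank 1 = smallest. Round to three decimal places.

-0.679

Ranks of variable 1: 3, 1, 7, 4, 5, 2, 6
Ranks of variable 2: 5, 4, 1, 7, 3, 6, 2
d = r₁ − r₂: -2, -3, 6, -3, 2, -4, 4
d²: 4, 9, 36, 9, 4, 16, 16; Σd² = 94
ρ = 1 − 6·94/(7·48) = 1 − 564/336 = -0.679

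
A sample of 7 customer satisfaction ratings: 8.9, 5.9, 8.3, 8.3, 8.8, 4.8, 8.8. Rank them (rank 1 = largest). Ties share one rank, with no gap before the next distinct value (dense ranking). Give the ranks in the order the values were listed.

1, 4, 3, 3, 2, 5, 2

Sorted (descending): 8.9, 8.8, 8.8, 8.3, 8.3, 5.9, 4.8
The 2 values of 8.8 share dense rank 2.
The 2 values of 8.3 share dense rank 3.
Remaining distinct values take the next consecutive integers.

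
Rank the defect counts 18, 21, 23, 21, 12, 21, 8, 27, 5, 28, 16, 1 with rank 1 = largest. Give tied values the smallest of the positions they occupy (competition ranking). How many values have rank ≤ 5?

Sorted (descending): 28, 27, 23, 21, 21, 21, 18, 16, 12, 8, 5, 1
The 3 values of 21 occupy positions 4–6 → each gets rank 4.
Ranks ≤ 5: {1, 2, 3, 4, 4, 4} → 6 values.

6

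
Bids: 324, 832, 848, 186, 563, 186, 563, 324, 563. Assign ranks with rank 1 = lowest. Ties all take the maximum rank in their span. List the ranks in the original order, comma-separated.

4, 8, 9, 2, 7, 2, 7, 4, 7

Sorted (ascending): 186, 186, 324, 324, 563, 563, 563, 832, 848
The 2 values of 186 occupy positions 1–2 → each gets rank 2.
The 2 values of 324 occupy positions 3–4 → each gets rank 4.
The 3 values of 563 occupy positions 5–7 → each gets rank 7.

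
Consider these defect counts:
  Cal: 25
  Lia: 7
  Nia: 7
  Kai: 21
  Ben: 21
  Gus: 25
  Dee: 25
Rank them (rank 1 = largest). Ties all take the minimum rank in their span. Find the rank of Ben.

4

Sorted (descending): 25, 25, 25, 21, 21, 7, 7
The 3 values of 25 occupy positions 1–3 → each gets rank 1.
The 2 values of 21 occupy positions 4–5 → each gets rank 4.
The 2 values of 7 occupy positions 6–7 → each gets rank 6.
Ben has value 21 → rank 4.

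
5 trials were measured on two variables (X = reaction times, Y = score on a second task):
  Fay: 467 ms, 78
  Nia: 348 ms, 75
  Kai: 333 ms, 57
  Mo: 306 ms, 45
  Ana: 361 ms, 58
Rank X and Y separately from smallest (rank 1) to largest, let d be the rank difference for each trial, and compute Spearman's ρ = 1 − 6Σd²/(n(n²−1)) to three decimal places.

0.900

Ranks of variable 1: 5, 3, 2, 1, 4
Ranks of variable 2: 5, 4, 2, 1, 3
d = r₁ − r₂: 0, -1, 0, 0, 1
d²: 0, 1, 0, 0, 1; Σd² = 2
ρ = 1 − 6·2/(5·24) = 1 − 12/120 = 0.900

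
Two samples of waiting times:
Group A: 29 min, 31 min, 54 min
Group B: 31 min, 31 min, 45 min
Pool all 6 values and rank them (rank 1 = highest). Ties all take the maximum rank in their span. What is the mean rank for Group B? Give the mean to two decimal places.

Sorted (descending): 54, 45, 31, 31, 31, 29
The 3 values of 31 occupy positions 3–5 → each gets rank 5.
Group B values → pooled ranks: 31→5, 31→5, 45→2
Mean rank = (5 + 5 + 2) / 3 = 4.00

4.00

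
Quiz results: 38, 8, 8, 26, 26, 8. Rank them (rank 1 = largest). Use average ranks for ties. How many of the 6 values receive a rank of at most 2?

1

Sorted (descending): 38, 26, 26, 8, 8, 8
The 2 values of 26 occupy positions 2–3 → average rank (2+3)/2 = 2.5.
The 3 values of 8 occupy positions 4–6 → average rank 5.
Ranks ≤ 2: {1} → 1 value.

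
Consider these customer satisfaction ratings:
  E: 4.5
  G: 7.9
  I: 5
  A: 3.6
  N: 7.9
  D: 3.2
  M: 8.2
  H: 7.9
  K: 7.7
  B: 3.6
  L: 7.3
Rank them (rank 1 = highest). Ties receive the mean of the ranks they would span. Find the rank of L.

6

Sorted (descending): 8.2, 7.9, 7.9, 7.9, 7.7, 7.3, 5, 4.5, 3.6, 3.6, 3.2
The 3 values of 7.9 occupy positions 2–4 → average rank 3.
The 2 values of 3.6 occupy positions 9–10 → average rank (9+10)/2 = 9.5.
L has value 7.3 → rank 6.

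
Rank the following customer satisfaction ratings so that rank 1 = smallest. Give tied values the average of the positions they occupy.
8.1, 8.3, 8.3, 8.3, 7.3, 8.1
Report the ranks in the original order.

Sorted (ascending): 7.3, 8.1, 8.1, 8.3, 8.3, 8.3
The 2 values of 8.1 occupy positions 2–3 → average rank (2+3)/2 = 2.5.
The 3 values of 8.3 occupy positions 4–6 → average rank 5.

2.5, 5, 5, 5, 1, 2.5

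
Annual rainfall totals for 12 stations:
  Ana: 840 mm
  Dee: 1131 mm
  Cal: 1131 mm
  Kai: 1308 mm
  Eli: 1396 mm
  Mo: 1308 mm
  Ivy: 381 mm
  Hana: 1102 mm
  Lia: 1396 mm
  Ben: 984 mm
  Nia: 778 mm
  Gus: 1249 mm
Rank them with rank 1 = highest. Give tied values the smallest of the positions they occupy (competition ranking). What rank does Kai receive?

3

Sorted (descending): 1396, 1396, 1308, 1308, 1249, 1131, 1131, 1102, 984, 840, 778, 381
The 2 values of 1396 occupy positions 1–2 → each gets rank 1.
The 2 values of 1308 occupy positions 3–4 → each gets rank 3.
The 2 values of 1131 occupy positions 6–7 → each gets rank 6.
Kai has value 1308 mm → rank 3.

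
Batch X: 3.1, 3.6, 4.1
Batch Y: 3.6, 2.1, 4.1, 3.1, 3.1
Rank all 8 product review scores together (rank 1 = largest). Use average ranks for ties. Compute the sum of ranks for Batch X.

11

Sorted (descending): 4.1, 4.1, 3.6, 3.6, 3.1, 3.1, 3.1, 2.1
The 2 values of 4.1 occupy positions 1–2 → average rank (1+2)/2 = 1.5.
The 2 values of 3.6 occupy positions 3–4 → average rank (3+4)/2 = 3.5.
The 3 values of 3.1 occupy positions 5–7 → average rank 6.
Batch X values → pooled ranks: 3.1→6, 3.6→3.5, 4.1→1.5
Rank sum = 6 + 3.5 + 1.5 = 11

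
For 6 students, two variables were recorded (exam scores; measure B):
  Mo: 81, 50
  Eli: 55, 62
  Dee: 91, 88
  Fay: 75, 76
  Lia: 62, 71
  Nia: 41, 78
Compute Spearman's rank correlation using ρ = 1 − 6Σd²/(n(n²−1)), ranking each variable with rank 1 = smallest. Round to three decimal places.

Ranks of variable 1: 5, 2, 6, 4, 3, 1
Ranks of variable 2: 1, 2, 6, 4, 3, 5
d = r₁ − r₂: 4, 0, 0, 0, 0, -4
d²: 16, 0, 0, 0, 0, 16; Σd² = 32
ρ = 1 − 6·32/(6·35) = 1 − 192/210 = 0.086

0.086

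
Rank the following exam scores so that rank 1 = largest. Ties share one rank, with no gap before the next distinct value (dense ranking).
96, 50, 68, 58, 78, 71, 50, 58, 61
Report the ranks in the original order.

1, 7, 4, 6, 2, 3, 7, 6, 5

Sorted (descending): 96, 78, 71, 68, 61, 58, 58, 50, 50
The 2 values of 58 share dense rank 6.
The 2 values of 50 share dense rank 7.
Remaining distinct values take the next consecutive integers.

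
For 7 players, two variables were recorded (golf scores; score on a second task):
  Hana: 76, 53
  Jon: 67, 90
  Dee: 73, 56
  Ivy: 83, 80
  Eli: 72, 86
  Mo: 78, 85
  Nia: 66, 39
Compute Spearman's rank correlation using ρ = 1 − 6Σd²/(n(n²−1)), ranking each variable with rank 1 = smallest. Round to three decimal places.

0.036

Ranks of variable 1: 5, 2, 4, 7, 3, 6, 1
Ranks of variable 2: 2, 7, 3, 4, 6, 5, 1
d = r₁ − r₂: 3, -5, 1, 3, -3, 1, 0
d²: 9, 25, 1, 9, 9, 1, 0; Σd² = 54
ρ = 1 − 6·54/(7·48) = 1 − 324/336 = 0.036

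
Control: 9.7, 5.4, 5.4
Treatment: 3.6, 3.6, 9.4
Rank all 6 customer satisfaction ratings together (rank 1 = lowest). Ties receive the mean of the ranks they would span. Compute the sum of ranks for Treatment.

8

Sorted (ascending): 3.6, 3.6, 5.4, 5.4, 9.4, 9.7
The 2 values of 3.6 occupy positions 1–2 → average rank (1+2)/2 = 1.5.
The 2 values of 5.4 occupy positions 3–4 → average rank (3+4)/2 = 3.5.
Treatment values → pooled ranks: 3.6→1.5, 3.6→1.5, 9.4→5
Rank sum = 1.5 + 1.5 + 5 = 8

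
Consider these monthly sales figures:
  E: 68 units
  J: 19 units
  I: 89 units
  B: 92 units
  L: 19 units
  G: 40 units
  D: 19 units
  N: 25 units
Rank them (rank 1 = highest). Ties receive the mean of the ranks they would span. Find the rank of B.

1

Sorted (descending): 92, 89, 68, 40, 25, 19, 19, 19
The 3 values of 19 occupy positions 6–8 → average rank 7.
B has value 92 units → rank 1.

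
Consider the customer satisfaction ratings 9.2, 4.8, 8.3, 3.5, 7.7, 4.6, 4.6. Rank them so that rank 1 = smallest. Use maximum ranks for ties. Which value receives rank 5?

Sorted (ascending): 3.5, 4.6, 4.6, 4.8, 7.7, 8.3, 9.2
The 2 values of 4.6 occupy positions 2–3 → each gets rank 3.
Rank 5 → value 7.7.

7.7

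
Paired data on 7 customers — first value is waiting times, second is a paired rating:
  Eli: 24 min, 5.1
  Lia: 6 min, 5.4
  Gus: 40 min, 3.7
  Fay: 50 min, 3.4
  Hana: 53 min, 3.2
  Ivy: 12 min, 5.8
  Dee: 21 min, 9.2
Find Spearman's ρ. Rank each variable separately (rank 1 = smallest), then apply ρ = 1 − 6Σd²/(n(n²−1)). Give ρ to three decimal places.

-0.857

Ranks of variable 1: 4, 1, 5, 6, 7, 2, 3
Ranks of variable 2: 4, 5, 3, 2, 1, 6, 7
d = r₁ − r₂: 0, -4, 2, 4, 6, -4, -4
d²: 0, 16, 4, 16, 36, 16, 16; Σd² = 104
ρ = 1 − 6·104/(7·48) = 1 − 624/336 = -0.857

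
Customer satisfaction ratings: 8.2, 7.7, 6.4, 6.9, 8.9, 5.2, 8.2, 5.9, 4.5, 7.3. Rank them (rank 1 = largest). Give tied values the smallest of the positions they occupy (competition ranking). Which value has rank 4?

Sorted (descending): 8.9, 8.2, 8.2, 7.7, 7.3, 6.9, 6.4, 5.9, 5.2, 4.5
The 2 values of 8.2 occupy positions 2–3 → each gets rank 2.
Rank 4 → value 7.7.

7.7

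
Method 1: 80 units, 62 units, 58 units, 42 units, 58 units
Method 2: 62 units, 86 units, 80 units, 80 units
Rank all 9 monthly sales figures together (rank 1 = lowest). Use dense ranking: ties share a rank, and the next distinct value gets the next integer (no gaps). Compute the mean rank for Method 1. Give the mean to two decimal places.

2.40

Sorted (ascending): 42, 58, 58, 62, 62, 80, 80, 80, 86
The 2 values of 58 share dense rank 2.
The 2 values of 62 share dense rank 3.
The 3 values of 80 share dense rank 4.
Remaining distinct values take the next consecutive integers.
Method 1 values → pooled ranks: 80→4, 62→3, 58→2, 42→1, 58→2
Mean rank = (4 + 3 + 2 + 1 + 2) / 5 = 2.40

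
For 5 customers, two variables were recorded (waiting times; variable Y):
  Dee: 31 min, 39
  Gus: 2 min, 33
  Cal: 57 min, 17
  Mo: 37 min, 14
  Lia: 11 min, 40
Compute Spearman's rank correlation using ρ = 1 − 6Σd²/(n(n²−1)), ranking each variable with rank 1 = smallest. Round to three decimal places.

-0.600

Ranks of variable 1: 3, 1, 5, 4, 2
Ranks of variable 2: 4, 3, 2, 1, 5
d = r₁ − r₂: -1, -2, 3, 3, -3
d²: 1, 4, 9, 9, 9; Σd² = 32
ρ = 1 − 6·32/(5·24) = 1 − 192/120 = -0.600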